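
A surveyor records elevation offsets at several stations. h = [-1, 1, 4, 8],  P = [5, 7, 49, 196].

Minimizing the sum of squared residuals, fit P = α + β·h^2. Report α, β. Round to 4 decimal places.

From the data, Σ1 = 4, Σh^2 = 82, Σh^2·h^2 = 4354.
Moment sums: ΣP = 257, Σh^2·P = 13340.
Determinant 4·4354 − 82² = 10692.
α = (257·4354 − 82·13340)/10692 = 4183/1782; β = (4·13340 − 82·257)/10692 = 5381/1782.

α = 2.3474, β = 3.0196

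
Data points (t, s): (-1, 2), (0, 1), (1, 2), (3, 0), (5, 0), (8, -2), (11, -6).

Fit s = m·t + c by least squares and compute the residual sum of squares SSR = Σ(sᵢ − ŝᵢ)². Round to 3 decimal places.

SSR = 5.268

Sums needed: Σt·t = 221, Σt = 27, Σ1 = 7.
And Σt·s = -82, Σs = -3.
Normal equations: [[221, 27]; [27, 7]]·[m, c]ᵀ = [-82, -3]ᵀ.
Determinant 221·7 − 27² = 818.
m = ((-82)·7 − 27·(-3))/818 = -493/818; c = (221·(-3) − 27·(-82))/818 = 1551/818.
Residuals: -204/409, -733/818, 289/409, -36/409, 457/409, 757/818, -518/409; SSR = 4309/818.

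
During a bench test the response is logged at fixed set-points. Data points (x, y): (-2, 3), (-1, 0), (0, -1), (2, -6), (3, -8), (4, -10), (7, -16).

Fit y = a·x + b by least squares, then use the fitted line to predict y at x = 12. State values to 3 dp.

ŷ = -26.699

From the data, Σx·x = 83, Σx = 13, Σ1 = 7.
And Σx·y = -194, Σy = -38.
Δ = 83·7 − 13² = 412.
a = ((-194)·7 − 13·(-38))/412 = -216/103; b = (83·(-38) − 13·(-194))/412 = -158/103.
At x = 12: ŷ = (-216/103)·(12) + (-158/103)·(1) = -2750/103.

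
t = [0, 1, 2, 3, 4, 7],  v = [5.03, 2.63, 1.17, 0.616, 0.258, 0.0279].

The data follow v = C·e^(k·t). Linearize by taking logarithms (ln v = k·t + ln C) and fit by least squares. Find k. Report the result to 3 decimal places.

k = -0.748

Let Y = ln v. Fitting Y = k·t + ln C by least squares:
XᵀX = [[79.0000, 17.0000]; [17.0000, 6]], rhs = [-30.6456, -2.6790]ᵀ  (here Σt = 17.0000, Σ(t)² = 79.0000, Σln v = -2.6790, Σt·ln v = -30.6456).
Δ = 79.0000·6 − (17.0000)² = 185.0000; k = (-30.6456·6 − 17.0000·-2.6790)/185.0000 = -0.74773, ln C = (79.0000·-2.6790 − 17.0000·-30.6456)/185.0000 = 1.67207.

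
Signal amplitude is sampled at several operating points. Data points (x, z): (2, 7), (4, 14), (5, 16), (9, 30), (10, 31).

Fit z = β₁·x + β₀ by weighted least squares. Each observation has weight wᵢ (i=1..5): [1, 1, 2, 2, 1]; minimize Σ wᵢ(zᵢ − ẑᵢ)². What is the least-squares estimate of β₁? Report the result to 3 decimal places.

The normal system AᵀWA·[β₁, β₀]ᵀ = AᵀWz is [[332, 44]; [44, 7]]·[β₁, β₀]ᵀ = [1080, 144]ᵀ.
Eliminating β₀: 7·(row 1) − 44·(row 2) gives 388·β₁ = 7·1080 − 44·144 = 1224, so β₁ = 306/97.
Then β₀ = (144 − 44·(306/97))/7 = 72/97.

β₁ = 3.155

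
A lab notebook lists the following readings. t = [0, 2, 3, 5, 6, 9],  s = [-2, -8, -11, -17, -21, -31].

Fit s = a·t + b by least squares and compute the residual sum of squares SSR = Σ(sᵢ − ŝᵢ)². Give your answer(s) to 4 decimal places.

SSR = 0.8984

Sums needed: Σt·t = 155, Σt = 25, Σ1 = 6.
And Σt·s = -539, Σs = -90.
So AᵀA·[a, b]ᵀ = Aᵀs: [[155, 25]; [25, 6]]·[a, b]ᵀ = [-539, -90]ᵀ.
Δ = 155·6 − 25² = 305.
a = ((-539)·6 − 25·(-90))/305 = -984/305; b = (155·(-90) − 25·(-539))/305 = -95/61.
Residuals: -27/61, 3/305, 72/305, 42/61, -26/305, -124/305; SSR = 274/305.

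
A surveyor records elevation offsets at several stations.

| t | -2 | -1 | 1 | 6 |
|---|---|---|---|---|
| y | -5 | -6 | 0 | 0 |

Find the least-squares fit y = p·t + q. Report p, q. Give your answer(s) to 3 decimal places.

p = 0.711, q = -3.461

From the data, Σt·t = 42, Σt = 4, Σ1 = 4.
For Xᵀy: Σt·y = 16, Σy = -11.
So XᵀX·[p, q]ᵀ = Xᵀy: [[42, 4]; [4, 4]]·[p, q]ᵀ = [16, -11]ᵀ.
Eliminating q: 4·(row 1) − 4·(row 2) gives 152·p = 4·16 − 4·(-11) = 108, so p = 27/38.
Then q = ((-11) − 4·(27/38))/4 = -263/76.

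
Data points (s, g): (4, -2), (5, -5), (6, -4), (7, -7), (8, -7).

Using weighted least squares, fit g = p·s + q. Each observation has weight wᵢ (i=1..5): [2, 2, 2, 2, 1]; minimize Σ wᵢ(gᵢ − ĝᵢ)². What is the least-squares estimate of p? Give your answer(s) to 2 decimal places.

p = -1.26

From the data, Σwᵢ·s·s = 316, Σwᵢ·s = 52, Σwᵢ·1 = 9.
And Σwᵢ·s·g = -268, Σwᵢ·g = -43.
So AᵀWA·[p, q]ᵀ = AᵀWg: [[316, 52]; [52, 9]]·[p, q]ᵀ = [-268, -43]ᵀ.
Eliminating q: 9·(row 1) − 52·(row 2) gives 140·p = 9·(-268) − 52·(-43) = -176, so p = -44/35.
Then q = ((-43) − 52·(-44/35))/9 = 87/35.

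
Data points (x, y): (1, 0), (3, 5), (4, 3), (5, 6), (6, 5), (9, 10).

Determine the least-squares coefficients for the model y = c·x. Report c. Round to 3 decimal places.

MᵀM·[c]ᵀ = Mᵀy reads: 168·c = 177.
(Σx·x = 168, Σx·y = 177.)
c = 177/168 = 1.05357.

c = 1.054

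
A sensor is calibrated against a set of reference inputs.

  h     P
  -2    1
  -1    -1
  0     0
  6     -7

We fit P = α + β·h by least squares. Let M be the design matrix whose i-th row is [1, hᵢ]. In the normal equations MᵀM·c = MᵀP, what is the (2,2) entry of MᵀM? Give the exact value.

Row 2 ↔ basis h, column 2 ↔ basis h, so (MᵀM)_{2,2} = Σᵢ (h)·(h) = (-2)·(-2) + (-1)·(-1) + (0)·(0) + (6)·(6) = 41.

41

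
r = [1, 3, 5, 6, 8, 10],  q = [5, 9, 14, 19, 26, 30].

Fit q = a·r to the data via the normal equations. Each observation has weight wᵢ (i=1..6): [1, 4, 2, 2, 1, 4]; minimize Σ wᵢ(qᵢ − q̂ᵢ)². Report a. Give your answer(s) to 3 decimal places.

With design matrix A, AᵀWA = [[623]] and AᵀWq = [1889]ᵀ.
Hence a = 1889 / 623 ≈ 3.0321.

a = 3.032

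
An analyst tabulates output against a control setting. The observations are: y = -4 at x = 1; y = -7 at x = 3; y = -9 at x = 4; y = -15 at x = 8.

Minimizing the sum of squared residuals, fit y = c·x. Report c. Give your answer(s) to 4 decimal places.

Forming MᵀM = [[90]] and Mᵀy = [-181]ᵀ gives MᵀM·[c]ᵀ = Mᵀy.
Hence c = -181 / 90 ≈ -2.01111.

c = -2.0111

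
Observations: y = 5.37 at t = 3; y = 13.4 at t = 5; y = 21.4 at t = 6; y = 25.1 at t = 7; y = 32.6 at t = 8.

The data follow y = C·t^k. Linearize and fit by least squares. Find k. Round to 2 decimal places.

Linearized form: ln y = k·ln t + ln C. From the 5 transformed points,
AᵀA = [[15.1183, 8.5252]; [8.5252, 5]], rhs = [25.0292, 14.0467]ᵀ  (here Σln t = 8.5252, Σ(ln t)² = 15.1183, Σln y = 14.0467, Σln t·ln y = 25.0292).
Solving (det = 2.9130): k = 1.85231, ln C = -0.34893.

k = 1.85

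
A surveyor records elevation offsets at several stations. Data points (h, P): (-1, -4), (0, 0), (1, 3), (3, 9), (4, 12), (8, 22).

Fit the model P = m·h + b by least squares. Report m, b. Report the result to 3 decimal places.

m = 2.860, b = -0.150

AᵀA·[m, b]ᵀ = AᵀP reads: 91·m + 15·b = 258;  15·m + 6·b = 42.
Eliminating b: 6·(row 1) − 15·(row 2) gives 321·m = 6·258 − 15·42 = 918, so m = 306/107.
Then b = (42 − 15·(306/107))/6 = -16/107.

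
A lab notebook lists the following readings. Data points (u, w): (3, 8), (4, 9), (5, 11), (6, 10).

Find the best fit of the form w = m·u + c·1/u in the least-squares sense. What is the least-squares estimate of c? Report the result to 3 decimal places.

Forming AᵀA = [[86, 4]; [4, 869/3600]] and Aᵀw = [175, 527/60]ᵀ gives AᵀA·[m, c]ᵀ = Aᵀw.
Eliminating c: (869/3600)·(row 1) − 4·(row 2) gives (8567/1800)·m = (869/3600)·175 − 4·(527/60) = 5119/720, so m = 25595/17134.
Then c = ((527/60) − 4·(25595/17134))/(869/3600) = 99660/8567.

c = 11.633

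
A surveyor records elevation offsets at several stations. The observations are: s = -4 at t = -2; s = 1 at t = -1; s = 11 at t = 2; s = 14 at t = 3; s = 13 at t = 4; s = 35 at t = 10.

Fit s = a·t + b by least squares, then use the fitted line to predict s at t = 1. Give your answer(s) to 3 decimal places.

Compute the Gram sums: Σt·t = 134, Σt = 16, Σ1 = 6.
And Σt·s = 473, Σs = 70.
XᵀX·[a, b]ᵀ = Xᵀs becomes [[134, 16]; [16, 6]]·[a, b]ᵀ = [473, 70]ᵀ.
Determinant 134·6 − 16² = 548.
a = (473·6 − 16·70)/548 = 859/274; b = (134·70 − 16·473)/548 = 453/137.
At t = 1: ŝ = (859/274)·(1) + (453/137)·(1) = 1765/274.

ŝ = 6.442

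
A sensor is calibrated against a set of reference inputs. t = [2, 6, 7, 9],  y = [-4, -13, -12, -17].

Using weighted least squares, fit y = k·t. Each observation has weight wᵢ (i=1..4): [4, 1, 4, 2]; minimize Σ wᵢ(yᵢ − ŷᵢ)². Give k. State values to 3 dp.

k = -1.834

Setting ∂/∂k … = 0 gives: 410·k = -752.
Hence k = -752 / 410 ≈ -1.83415.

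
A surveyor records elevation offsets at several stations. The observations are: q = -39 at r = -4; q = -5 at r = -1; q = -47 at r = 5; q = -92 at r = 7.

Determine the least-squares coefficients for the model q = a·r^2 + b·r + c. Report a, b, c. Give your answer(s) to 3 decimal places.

a = -2.002, b = 1.147, c = -2.205

With design matrix A, AᵀA = [[3283, 403, 91]; [403, 91, 7]; [91, 7, 4]] and Aᵀq = [-6312, -718, -183]ᵀ.
Row-reducing yields a = -9635/4812, b = 9197/8020, c = -13262/6015.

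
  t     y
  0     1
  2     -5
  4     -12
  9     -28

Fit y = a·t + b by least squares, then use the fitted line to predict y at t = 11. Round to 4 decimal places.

The normal equations are: 101·a + 15·b = -310;  15·a + 4·b = -44.
Δ = 101·4 − 15² = 179.
a = ((-310)·4 − 15·(-44))/179 = -580/179; b = (101·(-44) − 15·(-310))/179 = 206/179.
At t = 11: ŷ = (-580/179)·(11) + (206/179)·(1) = -6174/179.

ŷ = -34.4916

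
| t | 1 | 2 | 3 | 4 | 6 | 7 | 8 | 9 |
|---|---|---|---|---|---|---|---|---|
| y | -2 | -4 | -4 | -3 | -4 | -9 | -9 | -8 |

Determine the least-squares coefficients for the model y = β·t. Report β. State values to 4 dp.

Entries of MᵀM: Σt·t = 260.
For Mᵀy: Σt·y = -265.
Normal equations: [[260]]·[β]ᵀ = [-265]ᵀ.
Hence β = -265 / 260 ≈ -1.01923.

β = -1.0192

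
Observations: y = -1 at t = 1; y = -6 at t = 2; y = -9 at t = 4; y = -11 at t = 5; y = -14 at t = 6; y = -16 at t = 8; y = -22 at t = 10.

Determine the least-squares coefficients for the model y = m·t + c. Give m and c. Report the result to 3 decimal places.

With design matrix M, MᵀM = [[246, 36]; [36, 7]] and Mᵀy = [-536, -79]ᵀ.
Determinant 246·7 − 36² = 426.
m = ((-536)·7 − 36·(-79))/426 = -454/213; c = (246·(-79) − 36·(-536))/426 = -23/71.

m = -2.131, c = -0.324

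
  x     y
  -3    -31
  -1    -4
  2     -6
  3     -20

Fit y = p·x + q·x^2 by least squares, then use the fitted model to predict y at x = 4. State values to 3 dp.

ŷ = -36.991

Forming AᵀA = [[23, 7]; [7, 179]] and Aᵀy = [25, -487]ᵀ gives AᵀA·[p, q]ᵀ = Aᵀy.
Eliminating q: 179·(row 1) − 7·(row 2) gives 4068·p = 179·25 − 7·(-487) = 7884, so p = 219/113.
Then q = ((-487) − 7·(219/113))/179 = -316/113.
At x = 4: ŷ = (219/113)·(4) + (-316/113)·(16) = -4180/113.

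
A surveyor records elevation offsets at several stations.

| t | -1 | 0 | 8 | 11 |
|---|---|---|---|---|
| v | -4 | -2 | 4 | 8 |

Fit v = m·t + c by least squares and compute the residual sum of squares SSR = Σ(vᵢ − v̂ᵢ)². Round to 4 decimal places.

SSR = 1.3905

Normal-equation sums: Σt·t = 186, Σt = 18, Σ1 = 4.
Right-hand side: Σt·v = 124, Σv = 6.
So XᵀX·[m, c]ᵀ = Xᵀv: [[186, 18]; [18, 4]]·[m, c]ᵀ = [124, 6]ᵀ.
det = 186·4 − 18² = 420.
m = (124·4 − 18·6)/420 = 97/105; c = (186·6 − 18·124)/420 = -93/35.
Residuals: -44/105, 23/35, -11/15, 52/105; SSR = 146/105.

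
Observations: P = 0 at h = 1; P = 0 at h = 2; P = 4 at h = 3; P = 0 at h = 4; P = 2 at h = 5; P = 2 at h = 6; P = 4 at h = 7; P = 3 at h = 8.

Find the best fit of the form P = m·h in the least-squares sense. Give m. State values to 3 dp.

m = 0.422

With design matrix X, XᵀX = [[204]] and XᵀP = [86]ᵀ.
Hence m = 86 / 204 ≈ 0.421569.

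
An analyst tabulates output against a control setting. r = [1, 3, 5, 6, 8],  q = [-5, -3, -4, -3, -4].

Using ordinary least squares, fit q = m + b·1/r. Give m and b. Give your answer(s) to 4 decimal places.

XᵀX·[m, b]ᵀ = Xᵀq reads: 5·m + (73/40)·b = -19;  (73/40)·m + (17201/14400)·b = -39/5.
Δ = 5·(17201/14400) − (73/40)² = 9511/3600.
m = ((-19)·(17201/14400) − (73/40)·(-39/5))/(9511/3600) = -121835/38044; b = (5·(-39/5) − (73/40)·(-19))/(9511/3600) = -15570/9511.

m = -3.2025, b = -1.6371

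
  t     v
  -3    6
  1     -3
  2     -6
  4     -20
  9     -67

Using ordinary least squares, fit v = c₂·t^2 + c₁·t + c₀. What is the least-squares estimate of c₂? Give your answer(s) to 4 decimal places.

c₂ = -0.4943

Compute the Gram sums: Σt^2·t^2 = 6915, Σt^2·t = 775, Σt^2 = 111, Σt·t = 111, Σt = 13, Σ1 = 5.
Moment sums: Σt^2·v = -5720, Σt·v = -716, Σv = -90.
AᵀA·[c₂, c₁, c₀]ᵀ = Aᵀv becomes [[6915, 775, 111]; [775, 111, 13]; [111, 13, 5]]·[c₂, c₁, c₀]ᵀ = [-5720, -716, -90]ᵀ.
Solving the 3×3 system (Gaussian elimination) gives c₂ = -66117/133771, c₁ = -418631/133771, c₀ = 148360/133771.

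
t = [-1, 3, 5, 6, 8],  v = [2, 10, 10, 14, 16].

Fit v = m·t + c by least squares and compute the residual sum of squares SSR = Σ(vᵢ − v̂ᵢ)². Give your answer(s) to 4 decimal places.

SSR = 5.6581

From the data, Σt·t = 135, Σt = 21, Σ1 = 5.
And Σt·v = 290, Σv = 52.
Eliminating c: 5·(row 1) − 21·(row 2) gives 234·m = 5·290 − 21·52 = 358, so m = 179/117.
Then c = (52 − 21·(179/117))/5 = 155/39.
Residuals: -4/9, 56/39, -190/117, 11/13, -25/117; SSR = 662/117.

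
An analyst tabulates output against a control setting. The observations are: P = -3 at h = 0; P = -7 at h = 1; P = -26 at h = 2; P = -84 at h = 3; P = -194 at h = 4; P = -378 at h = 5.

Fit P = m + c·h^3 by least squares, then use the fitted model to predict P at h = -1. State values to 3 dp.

P̂ = 0.060

From the data, Σ1 = 6, Σh^3 = 225, Σh^3·h^3 = 20515.
Right-hand side: ΣP = -692, Σh^3·P = -62149.
XᵀX·[m, c]ᵀ = XᵀP becomes [[6, 225]; [225, 20515]]·[m, c]ᵀ = [-692, -62149]ᵀ.
Eliminating c: 20515·(row 1) − 225·(row 2) gives 72465·m = 20515·(-692) − 225·(-62149) = -212855, so m = -42571/14493.
Then c = ((-62149) − 225·(-42571/14493))/20515 = -72398/24155.
At h = -1: P̂ = (-42571/14493)·(1) + (-72398/24155)·(-1) = 4339/72465.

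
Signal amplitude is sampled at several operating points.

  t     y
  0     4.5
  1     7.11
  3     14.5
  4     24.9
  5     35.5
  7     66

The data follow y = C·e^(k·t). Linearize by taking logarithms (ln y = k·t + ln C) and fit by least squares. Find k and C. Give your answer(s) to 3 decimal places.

k = 0.389, C = 4.735

Let Y = ln y. Fitting Y = k·t + ln C by least squares:
Over the data: Σt = 20.0000, Σ(t)² = 100.0000, Σln y = 17.1138, Σt·ln y = 70.0187.
Normal system: [[100.0000, 20.0000]; [20.0000, 6]]·[k, ln C]ᵀ = [70.0187, 17.1138]ᵀ.
Solving (det = 200.0000): k = 0.38918, ln C = 1.55503, so C = exp(1.55503) = 4.73521.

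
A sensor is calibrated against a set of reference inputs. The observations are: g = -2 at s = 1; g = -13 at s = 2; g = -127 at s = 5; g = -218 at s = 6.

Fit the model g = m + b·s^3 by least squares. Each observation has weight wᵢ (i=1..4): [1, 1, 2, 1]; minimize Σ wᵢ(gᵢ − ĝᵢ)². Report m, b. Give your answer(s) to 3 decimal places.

m = -2.883, b = -0.995

From the data, Σwᵢ·1 = 5, Σwᵢ·s^3 = 475, Σwᵢ·s^3·s^3 = 77971.
And Σwᵢ·g = -487, Σwᵢ·s^3·g = -78944.
Eliminating b: 77971·(row 1) − 475·(row 2) gives 164230·m = 77971·(-487) − 475·(-78944) = -473477, so m = -473477/164230.
Then b = ((-78944) − 475·(-473477/164230))/77971 = -32679/32846.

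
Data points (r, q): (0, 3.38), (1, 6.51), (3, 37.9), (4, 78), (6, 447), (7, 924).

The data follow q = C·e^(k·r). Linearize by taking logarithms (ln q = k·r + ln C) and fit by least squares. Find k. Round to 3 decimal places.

k = 0.815

Linearized form: ln q = k·r + ln C. From the 6 transformed points,
Σr = 21.0000, Σ(r)² = 111.0000, Σln q = 24.0141, Σr·ln q = 114.6214.
Normal system: [[111.0000, 21.0000]; [21.0000, 6]]·[k, ln C]ᵀ = [114.6214, 24.0141]ᵀ.
Δ = 111.0000·6 − (21.0000)² = 225.0000; k = (114.6214·6 − 21.0000·24.0141)/225.0000 = 0.81525, ln C = (111.0000·24.0141 − 21.0000·114.6214)/225.0000 = 1.14898.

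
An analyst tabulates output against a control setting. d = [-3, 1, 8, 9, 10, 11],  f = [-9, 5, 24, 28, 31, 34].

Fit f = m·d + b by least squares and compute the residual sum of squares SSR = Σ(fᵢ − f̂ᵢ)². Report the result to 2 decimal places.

Setting ∂/∂m … = 0 gives: 376·m + 36·b = 1160;  36·m + 6·b = 113.
Determinant 376·6 − 36² = 960.
m = (1160·6 − 36·113)/960 = 241/80; b = (376·113 − 36·1160)/960 = 91/120.
Residuals: -173/240, 59/48, -103/120, 31/240, 7/60, 5/48; SSR = 337/120.

SSR = 2.81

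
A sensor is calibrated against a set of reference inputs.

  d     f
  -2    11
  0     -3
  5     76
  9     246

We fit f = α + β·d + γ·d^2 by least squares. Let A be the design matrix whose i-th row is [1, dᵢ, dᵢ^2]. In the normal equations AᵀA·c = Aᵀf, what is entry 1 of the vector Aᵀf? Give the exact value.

Entry 1 ↔ basis 1, so (Aᵀf)_{1} = Σᵢ fᵢ = (1)·(11) + (1)·(-3) + (1)·(76) + (1)·(246) = 330.

330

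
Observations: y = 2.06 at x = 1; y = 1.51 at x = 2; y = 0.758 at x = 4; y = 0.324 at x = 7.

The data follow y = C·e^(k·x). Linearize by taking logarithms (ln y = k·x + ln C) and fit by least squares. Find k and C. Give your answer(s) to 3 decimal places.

Let Y = ln y. Fitting Y = k·x + ln C by least squares:
Over the data: Σx = 14.0000, Σ(x)² = 70.0000, Σln y = -0.2693, Σx·ln y = -7.4504.
Normal system: [[70.0000, 14.0000]; [14.0000, 4]]·[k, ln C]ᵀ = [-7.4504, -0.2693]ᵀ.
Solving (det = 84.0000): k = -0.30991, ln C = 1.01735, so C = exp(1.01735) = 2.76586.

k = -0.310, C = 2.766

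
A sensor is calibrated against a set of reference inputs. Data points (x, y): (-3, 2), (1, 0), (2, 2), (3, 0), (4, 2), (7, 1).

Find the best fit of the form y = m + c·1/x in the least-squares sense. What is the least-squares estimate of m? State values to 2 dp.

m = 1.57

From the data, Σ1 = 6, Σ1/x = 53/28, Σ1/x·1/x = 10973/7056.
For Mᵀy: Σy = 7, Σ1/x·y = 41/42.
So MᵀM·[m, c]ᵀ = Mᵀy: [[6, 53/28]; [53/28, 10973/7056]]·[m, c]ᵀ = [7, 41/42]ᵀ.
Eliminating c: (10973/7056)·(row 1) − (53/28)·(row 2) gives (13519/2352)·m = (10973/7056)·7 − (53/28)·(41/42) = 63773/7056, so m = 63773/40557.
Then c = ((41/42) − (53/28)·(63773/40557))/(10973/7056) = -17388/13519.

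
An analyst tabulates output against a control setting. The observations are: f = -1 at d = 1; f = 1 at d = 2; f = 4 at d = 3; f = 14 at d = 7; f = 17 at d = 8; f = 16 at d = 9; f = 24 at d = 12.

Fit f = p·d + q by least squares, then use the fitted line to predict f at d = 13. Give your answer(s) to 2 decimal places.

The normal equations are: 352·p + 42·q = 679;  42·p + 7·q = 75.
(Σd·d = 352, Σd = 42, Σ1 = 7, Σd·f = 679, Σf = 75.)
Eliminating q: 7·(row 1) − 42·(row 2) gives 700·p = 7·679 − 42·75 = 1603, so p = 229/100.
Then q = (75 − 42·(229/100))/7 = -1059/350.
At d = 13: f̂ = (229/100)·(13) + (-1059/350)·(1) = 18721/700.

f̂ = 26.74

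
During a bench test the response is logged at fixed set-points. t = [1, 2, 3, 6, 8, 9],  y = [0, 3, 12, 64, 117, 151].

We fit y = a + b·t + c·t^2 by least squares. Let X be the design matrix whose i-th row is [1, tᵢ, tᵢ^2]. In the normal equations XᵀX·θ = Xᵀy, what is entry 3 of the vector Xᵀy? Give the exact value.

22143

Entry 3 ↔ basis t^2, so (Xᵀy)_{3} = Σᵢ (t^2)·yᵢ = (1)·(0) + (4)·(3) + (9)·(12) + (36)·(64) + (64)·(117) + (81)·(151) = 22143.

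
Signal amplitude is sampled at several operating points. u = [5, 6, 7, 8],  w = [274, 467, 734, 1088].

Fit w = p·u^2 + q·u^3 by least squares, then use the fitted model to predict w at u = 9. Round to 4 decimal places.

The normal equations are: 8418·p + 60476·q = 129260;  60476·p + 442074·q = 943940.
Δ = 8418·442074 − 60476² = 64032356.
p = (129260·442074 − 60476·943940)/64032356 = 14192450/16008089; q = (8418·943940 − 60476·129260)/64032356 = 32239790/16008089.
At u = 9: ŵ = (14192450/16008089)·(81) + (32239790/16008089)·(729) = 24652395360/16008089.

ŵ = 1539.9961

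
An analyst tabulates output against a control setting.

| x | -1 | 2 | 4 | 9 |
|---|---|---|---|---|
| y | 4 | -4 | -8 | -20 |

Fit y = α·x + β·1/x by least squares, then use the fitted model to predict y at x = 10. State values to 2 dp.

The normal equations are: 102·α + 4·β = -224;  4·α + (1717/1296)·β = -92/9.
(Σx·x = 102, Σx·1/x = 4, Σ1/x·1/x = 1717/1296, Σx·y = -224, Σ1/x·y = -92/9.)
Δ = 102·(1717/1296) − 4² = 25733/216.
α = ((-224)·(1717/1296) − 4·(-92/9))/(25733/216) = -165808/77199; β = (102·(-92/9) − 4·(-224))/(25733/216) = -31680/25733.
At x = 10: ŷ = (-165808/77199)·(10) + (-31680/25733)·(1/10) = -1667584/77199.

ŷ = -21.60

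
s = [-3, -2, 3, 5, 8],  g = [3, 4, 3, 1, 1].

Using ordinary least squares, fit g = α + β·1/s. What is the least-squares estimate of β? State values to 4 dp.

β = -2.4055

Setting ∂/∂α … = 0 gives: 5·α + (-7/40)·β = 12;  (-7/40)·α + (7601/14400)·β = -67/40.
Eliminating β: (7601/14400)·(row 1) − (-7/40)·(row 2) gives (9391/3600)·α = (7601/14400)·12 − (-7/40)·(-67/40) = 28997/4800, so α = 86991/37564.
Then β = ((-67/40) − (-7/40)·(86991/37564))/(7601/14400) = -22590/9391.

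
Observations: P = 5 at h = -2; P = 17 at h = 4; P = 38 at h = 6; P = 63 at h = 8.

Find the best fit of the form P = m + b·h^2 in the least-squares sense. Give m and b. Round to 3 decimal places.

MᵀM·[m, b]ᵀ = MᵀP reads: 4·m + 120·b = 123;  120·m + 5664·b = 5692.
(Σ1 = 4, Σh^2 = 120, Σh^2·h^2 = 5664, ΣP = 123, Σh^2·P = 5692.)
Determinant 4·5664 − 120² = 8256.
m = (123·5664 − 120·5692)/8256 = 71/43; b = (4·5692 − 120·123)/8256 = 1001/1032.

m = 1.651, b = 0.970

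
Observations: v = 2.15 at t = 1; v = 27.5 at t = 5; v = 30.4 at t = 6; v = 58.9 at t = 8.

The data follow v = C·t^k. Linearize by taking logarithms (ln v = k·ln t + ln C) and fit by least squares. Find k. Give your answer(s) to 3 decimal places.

k = 1.558

Let Y = ln v. Fitting Y = k·ln t + ln C by least squares:
Σln t = 5.4806, Σ(ln t)² = 10.1248, Σln v = 11.5699, Σln t·ln v = 19.9273.
Equations: 10.1248·k + 5.4806·ln C = 19.9273;  5.4806·k + 4·ln C = 11.5699.
Solving (det = 10.4617): k = 1.55793, ln C = 0.75787.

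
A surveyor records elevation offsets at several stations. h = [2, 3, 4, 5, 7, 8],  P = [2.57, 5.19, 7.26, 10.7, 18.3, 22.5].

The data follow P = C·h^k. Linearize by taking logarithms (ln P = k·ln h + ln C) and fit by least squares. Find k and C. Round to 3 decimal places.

k = 1.549, C = 0.891

Linearized form: ln P = k·ln h + ln C. From the 6 transformed points,
Σln h = 8.8128, Σ(ln h)² = 14.3101, Σln P = 12.9637, Σln h·ln P = 21.1573.
Equations: 14.3101·k + 8.8128·ln C = 21.1573;  8.8128·k + 6·ln C = 12.9637.
Solving (det = 8.1947): k = 1.54937, ln C = -0.11512, so C = exp(-0.11512) = 0.89126.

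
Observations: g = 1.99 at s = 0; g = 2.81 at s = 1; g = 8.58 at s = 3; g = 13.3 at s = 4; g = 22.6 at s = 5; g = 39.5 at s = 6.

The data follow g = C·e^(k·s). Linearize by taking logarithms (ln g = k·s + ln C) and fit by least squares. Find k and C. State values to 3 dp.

k = 0.504, C = 1.848

With ln gᵢ as the transformed response and sᵢ as the regressor:
XᵀX = [[87.0000, 19.0000]; [19.0000, 6]], rhs = [55.4801, 13.2528]ᵀ  (here Σs = 19.0000, Σ(s)² = 87.0000, Σln g = 13.2528, Σs·ln g = 55.4801).
Solving (det = 161.0000): k = 0.50359, ln C = 0.61409, so C = exp(0.61409) = 1.84798.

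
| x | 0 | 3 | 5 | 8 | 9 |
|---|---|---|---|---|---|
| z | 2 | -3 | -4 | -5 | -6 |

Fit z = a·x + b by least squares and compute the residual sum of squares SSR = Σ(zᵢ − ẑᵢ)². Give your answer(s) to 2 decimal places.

With design matrix M, MᵀM = [[179, 25]; [25, 5]] and Mᵀz = [-123, -16]ᵀ.
Eliminating b: 5·(row 1) − 25·(row 2) gives 270·a = 5·(-123) − 25·(-16) = -215, so a = -43/54.
Then b = ((-16) − 25·(-43/54))/5 = 211/270.
Residuals: 329/270, -188/135, -4/5, 53/90, 52/135; SSR = 1231/270.

SSR = 4.56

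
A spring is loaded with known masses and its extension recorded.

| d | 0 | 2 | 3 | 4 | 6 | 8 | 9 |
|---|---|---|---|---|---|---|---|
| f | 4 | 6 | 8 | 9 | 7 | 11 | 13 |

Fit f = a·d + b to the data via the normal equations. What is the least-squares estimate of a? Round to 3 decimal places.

From the data, Σd·d = 210, Σd = 32, Σ1 = 7.
And Σd·f = 319, Σf = 58.
Normal equations: [[210, 32]; [32, 7]]·[a, b]ᵀ = [319, 58]ᵀ.
Determinant 210·7 − 32² = 446.
a = (319·7 − 32·58)/446 = 377/446; b = (210·58 − 32·319)/446 = 986/223.

a = 0.845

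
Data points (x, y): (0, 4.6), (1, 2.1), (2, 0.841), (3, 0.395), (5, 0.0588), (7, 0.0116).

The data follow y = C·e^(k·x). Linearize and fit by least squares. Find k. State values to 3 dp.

Linearized form: ln y = k·x + ln C. From the 6 transformed points,
Over the data: Σx = 18.0000, Σ(x)² = 88.0000, Σln y = -6.1244, Σx·ln y = -47.7563.
Normal system: [[88.0000, 18.0000]; [18.0000, 6]]·[k, ln C]ᵀ = [-47.7563, -6.1244]ᵀ.
Δ = 88.0000·6 − (18.0000)² = 204.0000; k = (-47.7563·6 − 18.0000·-6.1244)/204.0000 = -0.86421, ln C = (88.0000·-6.1244 − 18.0000·-47.7563)/204.0000 = 1.57189.

k = -0.864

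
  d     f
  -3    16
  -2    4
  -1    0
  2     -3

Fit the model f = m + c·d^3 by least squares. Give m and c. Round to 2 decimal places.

m = 0.35, c = -0.56

Setting ∂/∂m … = 0 gives: 4·m + (-28)·c = 17;  (-28)·m + 858·c = -488.
Eliminating c: 858·(row 1) − (-28)·(row 2) gives 2648·m = 858·17 − (-28)·(-488) = 922, so m = 461/1324.
Then c = ((-488) − (-28)·(461/1324))/858 = -369/662.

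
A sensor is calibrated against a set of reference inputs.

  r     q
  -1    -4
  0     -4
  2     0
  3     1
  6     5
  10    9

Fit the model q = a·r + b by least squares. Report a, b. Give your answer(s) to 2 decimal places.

The normal system AᵀA·[a, b]ᵀ = Aᵀq is [[150, 20]; [20, 6]]·[a, b]ᵀ = [127, 7]ᵀ.
Eliminating b: 6·(row 1) − 20·(row 2) gives 500·a = 6·127 − 20·7 = 622, so a = 311/250.
Then b = (7 − 20·(311/250))/6 = -149/50.

a = 1.24, b = -2.98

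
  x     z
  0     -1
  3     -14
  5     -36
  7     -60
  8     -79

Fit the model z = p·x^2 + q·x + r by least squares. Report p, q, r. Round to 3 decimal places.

The normal equations are: 7203·p + 1007·q + 147·r = -9022;  1007·p + 147·q + 23·r = -1274;  147·p + 23·q + 5·r = -190.
(Σx^2·x^2 = 7203, Σx^2·x = 1007, Σx^2 = 147, Σx·x = 147, Σx = 23, Σ1 = 5, Σx^2·z = -9022, Σx·z = -1274, Σz = -190.)
Solving the 3×3 system (Gaussian elimination) gives p = -5777/5798, q = -9907/5798, r = -2454/2899.

p = -0.996, q = -1.709, r = -0.846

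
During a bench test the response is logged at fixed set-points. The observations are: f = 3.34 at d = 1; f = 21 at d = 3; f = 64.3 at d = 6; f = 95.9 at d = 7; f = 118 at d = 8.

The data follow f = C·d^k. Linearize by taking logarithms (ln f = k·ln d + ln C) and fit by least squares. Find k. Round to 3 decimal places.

k = 1.707

With ln fᵢ as the transformed response and ln dᵢ as the regressor:
Σln d = 6.9157, Σ(ln d)² = 12.5280, Σln f = 17.7480, Σln d·ln f = 29.6050.
Equations: 12.5280·k + 6.9157·ln C = 29.6050;  6.9157·k + 5·ln C = 17.7480.
Slope k = (n·Σln d·ln f − Σln d·Σln f)/(n·Σ(ln d)² − (Σln d)²) = (5·29.6050 − 6.9157·17.7480)/14.8127 = 1.70694; ln C = (Σln f − k·Σln d)/n = 1.18867.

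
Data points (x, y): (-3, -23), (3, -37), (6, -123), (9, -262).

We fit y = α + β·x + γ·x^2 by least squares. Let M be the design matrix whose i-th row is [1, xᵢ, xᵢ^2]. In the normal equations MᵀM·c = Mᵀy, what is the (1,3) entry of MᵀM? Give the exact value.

Row 1 ↔ basis 1, column 3 ↔ basis x^2, so (MᵀM)_{1,3} = Σᵢ x^2 = (1)·(9) + (1)·(9) + (1)·(36) + (1)·(81) = 135.

135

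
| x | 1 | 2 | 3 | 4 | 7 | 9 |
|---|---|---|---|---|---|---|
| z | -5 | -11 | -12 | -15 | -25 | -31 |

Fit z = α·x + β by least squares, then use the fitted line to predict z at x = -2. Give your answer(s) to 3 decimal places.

ẑ = 3.303

Compute the Gram sums: Σx·x = 160, Σx = 26, Σ1 = 6.
Moment sums: Σx·z = -577, Σz = -99.
AᵀA·[α, β]ᵀ = Aᵀz becomes [[160, 26]; [26, 6]]·[α, β]ᵀ = [-577, -99]ᵀ.
det = 160·6 − 26² = 284.
α = ((-577)·6 − 26·(-99))/284 = -222/71; β = (160·(-99) − 26·(-577))/284 = -419/142.
At x = -2: ẑ = (-222/71)·(-2) + (-419/142)·(1) = 469/142.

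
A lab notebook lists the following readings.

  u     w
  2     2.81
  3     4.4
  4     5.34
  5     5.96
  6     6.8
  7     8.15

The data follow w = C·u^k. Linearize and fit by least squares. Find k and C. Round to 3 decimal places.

k = 0.796, C = 1.707

Let Y = ln w. Fitting Y = k·ln u + ln C by least squares:
Σln u = 8.5252, Σ(ln u)² = 13.1965, Σln w = 9.9900, Σln u·ln w = 15.0564.
Normal system: [[13.1965, 8.5252]; [8.5252, 6]]·[k, ln C]ᵀ = [15.0564, 9.9900]ᵀ.
Solving (det = 6.5005): k = 0.79560, ln C = 0.53457, so C = exp(0.53457) = 1.70671.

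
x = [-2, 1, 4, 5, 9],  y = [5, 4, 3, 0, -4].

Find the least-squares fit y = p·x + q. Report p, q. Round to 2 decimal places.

p = -0.83, q = 4.41

From the data, Σx·x = 127, Σx = 17, Σ1 = 5.
For Aᵀy: Σx·y = -30, Σy = 8.
det = 127·5 − 17² = 346.
p = ((-30)·5 − 17·8)/346 = -143/173; q = (127·8 − 17·(-30))/346 = 763/173.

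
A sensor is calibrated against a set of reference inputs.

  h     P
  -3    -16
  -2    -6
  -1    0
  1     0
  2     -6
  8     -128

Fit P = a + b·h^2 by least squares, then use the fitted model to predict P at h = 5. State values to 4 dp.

P̂ = -48.6991

With design matrix A, AᵀA = [[6, 83]; [83, 4211]] and AᵀP = [-156, -8384]ᵀ.
det = 6·4211 − 83² = 18377.
a = ((-156)·4211 − 83·(-8384))/18377 = 38956/18377; b = (6·(-8384) − 83·(-156))/18377 = -37356/18377.
At h = 5: P̂ = (38956/18377)·(1) + (-37356/18377)·(25) = -894944/18377.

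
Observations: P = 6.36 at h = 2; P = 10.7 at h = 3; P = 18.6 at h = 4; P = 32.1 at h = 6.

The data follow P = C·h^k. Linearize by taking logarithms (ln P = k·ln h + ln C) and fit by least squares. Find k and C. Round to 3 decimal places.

k = 1.502, C = 2.196

Taking logs, ln P = k·ln h + ln C, so regress ln P on ln h.
Σln h = 4.9698, Σ(ln h)² = 6.8196, Σln P = 10.6123, Σln h·ln P = 14.1540.
Equations: 6.8196·k + 4.9698·ln C = 14.1540;  4.9698·k + 4·ln C = 10.6123.
Δ = 6.8196·4 − (4.9698)² = 2.5794; k = (14.1540·4 − 4.9698·10.6123)/2.5794 = 1.50230, ln C = (6.8196·10.6123 − 4.9698·14.1540)/2.5794 = 0.78654, so C = exp(0.78654) = 2.19578.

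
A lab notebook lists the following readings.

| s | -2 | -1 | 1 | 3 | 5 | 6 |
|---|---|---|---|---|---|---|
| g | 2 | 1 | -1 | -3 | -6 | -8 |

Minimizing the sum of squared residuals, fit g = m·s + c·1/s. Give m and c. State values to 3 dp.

The normal system MᵀM·[m, c]ᵀ = Mᵀg is [[76, 6]; [6, 1093/450]]·[m, c]ᵀ = [-93, -98/15]ᵀ.
Determinant 76·(1093/450) − 6² = 33434/225.
m = ((-93)·(1093/450) − 6·(-98/15))/(33434/225) = -84009/66868; c = (76·(-98/15) − 6·(-93))/(33434/225) = 6915/16717.

m = -1.256, c = 0.414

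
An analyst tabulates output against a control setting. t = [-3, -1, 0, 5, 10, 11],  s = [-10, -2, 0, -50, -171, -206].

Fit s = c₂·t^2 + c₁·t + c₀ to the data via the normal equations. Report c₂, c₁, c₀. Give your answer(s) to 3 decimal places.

From the data, Σt^2·t^2 = 25348, Σt^2·t = 2428, Σt^2 = 256, Σt·t = 256, Σt = 22, Σ1 = 6.
For Mᵀs: Σt^2·s = -43368, Σt·s = -4194, Σs = -439.
MᵀM·[c₂, c₁, c₀]ᵀ = Mᵀs becomes [[25348, 2428, 256]; [2428, 256, 22]; [256, 22, 6]]·[c₂, c₁, c₀]ᵀ = [-43368, -4194, -439]ᵀ.
Solving the 3×3 system (Gaussian elimination) gives c₂ = -117703/77782, c₁ = -146667/77782, c₀ = -65638/38891.

c₂ = -1.513, c₁ = -1.886, c₀ = -1.688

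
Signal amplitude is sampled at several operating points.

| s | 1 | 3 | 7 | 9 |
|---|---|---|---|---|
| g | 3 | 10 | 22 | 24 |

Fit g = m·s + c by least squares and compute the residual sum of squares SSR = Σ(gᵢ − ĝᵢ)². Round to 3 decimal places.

SSR = 7.150

With design matrix A, AᵀA = [[140, 20]; [20, 4]] and Aᵀg = [403, 59]ᵀ.
Determinant 140·4 − 20² = 160.
m = (403·4 − 20·59)/160 = 27/10; c = (140·59 − 20·403)/160 = 5/4.
Residuals: -19/20, 13/20, 37/20, -31/20; SSR = 143/20.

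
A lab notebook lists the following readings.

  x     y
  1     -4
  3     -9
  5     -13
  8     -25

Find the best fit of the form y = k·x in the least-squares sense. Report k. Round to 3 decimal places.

k = -2.990

Compute the Gram sums: Σx·x = 99.
Moment sums: Σx·y = -296.
Normal equations: [[99]]·[k]ᵀ = [-296]ᵀ.
Hence k = -296 / 99 ≈ -2.9899.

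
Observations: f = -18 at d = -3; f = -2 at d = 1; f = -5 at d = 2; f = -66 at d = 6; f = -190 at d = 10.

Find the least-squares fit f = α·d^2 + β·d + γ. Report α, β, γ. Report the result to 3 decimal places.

Normal-equation sums: Σd^2·d^2 = 11394, Σd^2·d = 1198, Σd^2 = 150, Σd·d = 150, Σd = 16, Σ1 = 5.
For Aᵀf: Σd^2·f = -21560, Σd·f = -2254, Σf = -281.
AᵀA·[α, β, γ]ᵀ = Aᵀf becomes [[11394, 1198, 150]; [1198, 150, 16]; [150, 16, 5]]·[α, β, γ]ᵀ = [-21560, -2254, -281]ᵀ.
Solving the 3×3 system (Gaussian elimination) gives α = -28973/14786, β = 7799/14786, γ = 6630/7393.

α = -1.959, β = 0.527, γ = 0.897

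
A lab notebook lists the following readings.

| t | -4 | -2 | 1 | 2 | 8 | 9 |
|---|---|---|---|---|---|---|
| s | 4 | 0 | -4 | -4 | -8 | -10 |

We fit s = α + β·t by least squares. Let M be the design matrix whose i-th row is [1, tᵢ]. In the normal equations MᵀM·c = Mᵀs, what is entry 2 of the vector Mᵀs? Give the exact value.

-182

Entry 2 ↔ basis t, so (Mᵀs)_{2} = Σᵢ (t)·sᵢ = (-4)·(4) + (-2)·(0) + (1)·(-4) + (2)·(-4) + (8)·(-8) + (9)·(-10) = -182.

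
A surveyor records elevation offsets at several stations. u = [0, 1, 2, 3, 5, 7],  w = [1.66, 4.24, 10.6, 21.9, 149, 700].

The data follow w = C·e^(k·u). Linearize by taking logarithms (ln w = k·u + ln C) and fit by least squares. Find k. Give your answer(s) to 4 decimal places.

k = 0.8659

Taking logs, ln w = k·u + ln C, so regress ln w on u.
XᵀX = [[88.0000, 18.0000]; [18.0000, 6]], rhs = [86.3030, 18.9537]ᵀ  (here Σu = 18.0000, Σ(u)² = 88.0000, Σln w = 18.9537, Σu·ln w = 86.3030).
Slope k = (n·Σu·ln w − Σu·Σln w)/(n·Σ(u)² − (Σu)²) = (6·86.3030 − 18.0000·18.9537)/204.0000 = 0.86593; ln C = (Σln w − k·Σu)/n = 0.56115.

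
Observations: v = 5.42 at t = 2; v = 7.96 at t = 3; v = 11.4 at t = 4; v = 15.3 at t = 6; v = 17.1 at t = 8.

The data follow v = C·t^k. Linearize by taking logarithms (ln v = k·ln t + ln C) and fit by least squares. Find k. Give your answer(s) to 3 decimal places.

Let Y = ln v. Fitting Y = k·ln t + ln C by least squares:
Sums: Σln t = 7.0493, Σ(ln t)² = 11.1437, Σln v = 11.7651, Σln t·ln v = 17.6155.
Normal system: [[11.1437, 7.0493]; [7.0493, 5]]·[k, ln C]ᵀ = [17.6155, 11.7651]ᵀ.
Slope k = (n·Σln t·ln v − Σln t·Σln v)/(n·Σ(ln t)² − (Σln t)²) = (5·17.6155 − 7.0493·11.7651)/6.0265 = 0.85335; ln C = (Σln v − k·Σln t)/n = 1.14991.

k = 0.853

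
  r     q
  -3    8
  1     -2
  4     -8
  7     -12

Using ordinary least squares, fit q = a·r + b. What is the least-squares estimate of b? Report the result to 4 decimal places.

Sums needed: Σr·r = 75, Σr = 9, Σ1 = 4.
Moment sums: Σr·q = -142, Σq = -14.
So XᵀX·[a, b]ᵀ = Xᵀq: [[75, 9]; [9, 4]]·[a, b]ᵀ = [-142, -14]ᵀ.
Eliminating b: 4·(row 1) − 9·(row 2) gives 219·a = 4·(-142) − 9·(-14) = -442, so a = -442/219.
Then b = ((-14) − 9·(-442/219))/4 = 76/73.

b = 1.0411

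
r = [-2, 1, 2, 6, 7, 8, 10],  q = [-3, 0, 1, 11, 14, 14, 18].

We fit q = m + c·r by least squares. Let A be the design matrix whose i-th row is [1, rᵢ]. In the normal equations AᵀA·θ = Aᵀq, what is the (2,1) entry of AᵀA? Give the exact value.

32

Row 2 ↔ basis r, column 1 ↔ basis 1, so (AᵀA)_{2,1} = Σᵢ r = (-2)·(1) + (1)·(1) + (2)·(1) + (6)·(1) + (7)·(1) + (8)·(1) + (10)·(1) = 32.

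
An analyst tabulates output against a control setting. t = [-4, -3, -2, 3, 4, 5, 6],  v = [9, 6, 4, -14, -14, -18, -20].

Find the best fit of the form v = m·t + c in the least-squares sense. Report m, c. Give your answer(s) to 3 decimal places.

m = -2.993, c = -2.866

Setting ∂/∂m … = 0 gives: 115·m + 9·c = -370;  9·m + 7·c = -47.
det = 115·7 − 9² = 724.
m = ((-370)·7 − 9·(-47))/724 = -2167/724; c = (115·(-47) − 9·(-370))/724 = -2075/724.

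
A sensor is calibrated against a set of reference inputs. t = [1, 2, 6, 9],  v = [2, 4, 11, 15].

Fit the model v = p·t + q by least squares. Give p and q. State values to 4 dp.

p = 1.6341, q = 0.6463

Normal-equation sums: Σt·t = 122, Σt = 18, Σ1 = 4.
For Mᵀv: Σt·v = 211, Σv = 32.
MᵀM·[p, q]ᵀ = Mᵀv becomes [[122, 18]; [18, 4]]·[p, q]ᵀ = [211, 32]ᵀ.
det = 122·4 − 18² = 164.
p = (211·4 − 18·32)/164 = 67/41; q = (122·32 − 18·211)/164 = 53/82.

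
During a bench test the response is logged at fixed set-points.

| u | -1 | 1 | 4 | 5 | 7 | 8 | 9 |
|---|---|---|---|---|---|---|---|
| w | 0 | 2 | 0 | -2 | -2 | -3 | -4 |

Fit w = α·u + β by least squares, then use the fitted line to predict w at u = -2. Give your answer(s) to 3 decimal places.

ŵ = 1.977

Compute the Gram sums: Σu·u = 237, Σu = 33, Σ1 = 7.
Right-hand side: Σu·w = -82, Σw = -9.
Δ = 237·7 − 33² = 570.
α = ((-82)·7 − 33·(-9))/570 = -277/570; β = (237·(-9) − 33·(-82))/570 = 191/190.
At u = -2: ŵ = (-277/570)·(-2) + (191/190)·(1) = 1127/570.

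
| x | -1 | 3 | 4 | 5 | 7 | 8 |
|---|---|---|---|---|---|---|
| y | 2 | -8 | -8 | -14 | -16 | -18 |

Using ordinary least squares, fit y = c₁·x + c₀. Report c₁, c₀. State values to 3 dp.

Entries of MᵀM: Σx·x = 164, Σx = 26, Σ1 = 6.
For Mᵀy: Σx·y = -384, Σy = -62.
MᵀM·[c₁, c₀]ᵀ = Mᵀy becomes [[164, 26]; [26, 6]]·[c₁, c₀]ᵀ = [-384, -62]ᵀ.
det = 164·6 − 26² = 308.
c₁ = ((-384)·6 − 26·(-62))/308 = -173/77; c₀ = (164·(-62) − 26·(-384))/308 = -46/77.

c₁ = -2.247, c₀ = -0.597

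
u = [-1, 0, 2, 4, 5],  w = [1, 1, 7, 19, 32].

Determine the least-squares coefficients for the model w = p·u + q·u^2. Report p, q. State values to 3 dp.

From the data, Σu·u = 46, Σu·u^2 = 196, Σu^2·u^2 = 898.
For Aᵀw: Σu·w = 249, Σu^2·w = 1133.
So AᵀA·[p, q]ᵀ = Aᵀw: [[46, 196]; [196, 898]]·[p, q]ᵀ = [249, 1133]ᵀ.
Determinant 46·898 − 196² = 2892.
p = (249·898 − 196·1133)/2892 = 767/1446; q = (46·1133 − 196·249)/2892 = 1657/1446.

p = 0.530, q = 1.146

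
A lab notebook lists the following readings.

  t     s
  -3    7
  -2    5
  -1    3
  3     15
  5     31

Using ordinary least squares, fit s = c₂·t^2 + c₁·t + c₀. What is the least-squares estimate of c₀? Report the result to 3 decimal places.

c₀ = 3.718

Setting ∂/∂c₂ … = 0 gives: 804·c₂ + 116·c₁ + 48·c₀ = 996;  116·c₂ + 48·c₁ + 2·c₀ = 166;  48·c₂ + 2·c₁ + 5·c₀ = 61.
Row-reducing yields c₂ = 885/1067, c₁ = 126/97, c₀ = 3967/1067.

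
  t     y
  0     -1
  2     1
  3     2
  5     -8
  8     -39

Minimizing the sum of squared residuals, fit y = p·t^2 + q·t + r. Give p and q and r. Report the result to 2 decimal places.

From the data, Σt^2·t^2 = 4818, Σt^2·t = 672, Σt^2 = 102, Σt·t = 102, Σt = 18, Σ1 = 5.
Right-hand side: Σt^2·y = -2674, Σt·y = -344, Σy = -45.
AᵀA·[p, q, r]ᵀ = Aᵀy becomes [[4818, 672, 102]; [672, 102, 18]; [102, 18, 5]]·[p, q, r]ᵀ = [-2674, -344, -45]ᵀ.
Solving the 3×3 system (Gaussian elimination) gives p = -456/413, q = 5147/1239, r = -591/413.

p = -1.10, q = 4.15, r = -1.43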